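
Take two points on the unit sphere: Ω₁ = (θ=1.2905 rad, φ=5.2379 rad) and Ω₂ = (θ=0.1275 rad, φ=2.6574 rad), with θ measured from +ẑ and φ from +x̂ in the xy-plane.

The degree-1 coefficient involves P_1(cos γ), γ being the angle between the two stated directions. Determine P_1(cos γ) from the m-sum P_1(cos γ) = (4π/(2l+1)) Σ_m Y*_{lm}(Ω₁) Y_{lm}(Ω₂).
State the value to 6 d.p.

Summing Y*_{l m}(θ₁,φ₁)·Y_{l m}(θ₂,φ₂) over m ∈ [−1, 1]; prefactor 4π/(2·1+1) = 4.188790:
  [-1]  conj(Y_{1,-1})(Ω₁) = +0.166555-0.287212i ; Y_{1,-1}(Ω₂) = -0.038881-0.020450i ; Δ = -0.012349+0.007761i
  [+0]  conj(Y_{1,0})(Ω₁) = +0.135167-0.000000i ; Y_{1,0}(Ω₂) = +0.484636+0.000000i ; Δ = +0.065507+0.000000i
  [+1]  conj(Y_{1,1})(Ω₁) = -0.166555-0.287212i ; Y_{1,1}(Ω₂) = +0.038881-0.020450i ; Δ = -0.012349-0.007761i
Total Σ_m = +0.040808+0.000000i. Multiply by 4.188790: +0.170938+0.000000i. P_1(cos γ) = 0.170938

0.170938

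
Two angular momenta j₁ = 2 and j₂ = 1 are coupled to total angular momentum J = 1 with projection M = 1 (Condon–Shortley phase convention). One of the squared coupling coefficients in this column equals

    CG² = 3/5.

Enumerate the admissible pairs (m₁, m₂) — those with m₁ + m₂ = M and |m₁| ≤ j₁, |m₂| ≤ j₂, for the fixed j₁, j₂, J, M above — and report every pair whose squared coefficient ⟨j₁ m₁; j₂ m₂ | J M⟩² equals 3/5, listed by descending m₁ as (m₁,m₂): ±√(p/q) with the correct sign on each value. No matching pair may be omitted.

Admissible pairs with m₁+m₂ = M = 1: (0,1), (1,0), (2,-1)
  (m₁,m₂)=(2,-1): CG² = 3/5, CG = +√(3/5)   ← matches the target
  (m₁,m₂)=(1,0): CG² = 3/10, CG = −√(3/10)
  (m₁,m₂)=(0,1): CG² = 1/10, CG = +√(1/10)
Pairs with CG² = 3/5: (2,-1): +√(3/5)

(2,-1): +√(3/5)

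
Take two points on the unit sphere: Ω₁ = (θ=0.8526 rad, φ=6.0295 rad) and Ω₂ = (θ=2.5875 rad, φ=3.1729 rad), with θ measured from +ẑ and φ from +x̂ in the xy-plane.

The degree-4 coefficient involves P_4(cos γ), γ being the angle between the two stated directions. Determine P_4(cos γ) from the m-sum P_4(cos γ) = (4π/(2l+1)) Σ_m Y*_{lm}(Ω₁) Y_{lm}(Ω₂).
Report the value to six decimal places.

Summing Y*_{l m}(θ₁,φ₁)·Y_{l m}(θ₂,φ₂) over m ∈ [−4, 4]; prefactor 4π/(2·4+1) = 1.396263:
  m=-4: (0.07510 - 0.12084j) × (0.03365 - 0.00424j) = 0.00202 - 0.00438j  (running Σ = 0.00202 - 0.00438j)
  m=-3: (0.25463 - 0.24253j) × (0.15437 - 0.01454j) = 0.03578 - 0.04114j  (running Σ = 0.03780 - 0.04553j)
  m=-2: (0.33670 - 0.18718j) × (0.37547 - 0.02354j) = 0.12201 - 0.07820j  (running Σ = 0.15981 - 0.12373j)
  m=-1: (0.00703 - 0.00182j) × (0.43627 - 0.01366j) = 0.00304 - 0.00089j  (running Σ = 0.16285 - 0.12462j)
  m=0: (-0.36262 + 0.00000j) × (-0.04142 + 0.00000j) = 0.01502 + 0.00000j  (running Σ = 0.17787 - 0.12462j)
  m=1: (-0.00703 - 0.00182j) × (-0.43627 - 0.01366j) = 0.00304 + 0.00089j  (running Σ = 0.18092 - 0.12373j)
  m=2: (0.33670 + 0.18718j) × (0.37547 + 0.02354j) = 0.12201 + 0.07820j  (running Σ = 0.30293 - 0.04553j)
  m=3: (-0.25463 - 0.24253j) × (-0.15437 - 0.01454j) = 0.03578 + 0.04114j  (running Σ = 0.33871 - 0.00438j)
  m=4: (0.07510 + 0.12084j) × (0.03365 + 0.00424j) = 0.00202 + 0.00438j  (running Σ = 0.34073 - 0.00000j)
Total Σ_m = 0.34073 - 0.00000j. Multiply by 1.396263: 0.47574 - 0.00000j. P_4(cos γ) = 0.475744

0.475744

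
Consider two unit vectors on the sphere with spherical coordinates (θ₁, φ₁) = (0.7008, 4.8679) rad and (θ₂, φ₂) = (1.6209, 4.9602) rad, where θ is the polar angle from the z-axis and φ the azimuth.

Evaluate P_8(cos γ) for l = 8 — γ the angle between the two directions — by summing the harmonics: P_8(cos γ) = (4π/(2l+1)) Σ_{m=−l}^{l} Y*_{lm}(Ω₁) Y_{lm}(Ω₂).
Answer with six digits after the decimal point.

0.219569

Term-by-term m-sum for l=8 (normalisation 4π/17 = 0.739198):
  [-8]  conj(Y_{8,-8})(Ω₁) = (0.004945, 0.014592) ; Y_{8,-8}(Ω₂) = (-0.204193, -0.467641) ; Δ = (0.005814, -0.005292)
  [-7]  conj(Y_{8,-7})(Ω₁) = (-0.064720, 0.033877) ; Y_{8,-7}(Ω₂) = (0.100981, -0.016699) ; Δ = (-0.005970, 0.004502)
  [-6]  conj(Y_{8,-6})(Ω₁) = (-0.125070, -0.168780) ; Y_{8,-6}(Ω₂) = (0.030140, -0.358269) ; Δ = (-0.064238, 0.039721)
  [-5]  conj(Y_{8,-5})(Ω₁) = (0.280136, -0.284566) ; Y_{8,-5}(Ω₂) = (0.113351, 0.039046) ; Δ = (0.042865, -0.021317)
  [-4]  conj(Y_{8,-4})(Ω₁) = (0.379997, 0.272457) ; Y_{8,-4}(Ω₂) = (0.172391, -0.263381) ; Δ = (0.137268, -0.053115)
  [-3]  conj(Y_{8,-3})(Ω₁) = (-0.090256, 0.179218) ; Y_{8,-3}(Ω₂) = (0.086573, 0.094162) ; Δ = (-0.024689, 0.007017)
  [-2]  conj(Y_{8,-2})(Ω₁) = (0.257195, 0.082677) ; Y_{8,-2}(Ω₂) = (0.259852, -0.140484) ; Δ = (0.078448, -0.014648)
  [-1]  conj(Y_{8,-1})(Ω₁) = (-0.053891, 0.343741) ; Y_{8,-1}(Ω₂) = (0.032202, 0.127275) ; Δ = (-0.045485, 0.004210)
  [+0]  conj(Y_{8,0})(Ω₁) = (0.169171, -0.000000) ; Y_{8,0}(Ω₂) = (0.289713, 0.000000) ; Δ = (0.049011, 0.000000)
  [+1]  conj(Y_{8,1})(Ω₁) = (0.053891, 0.343741) ; Y_{8,1}(Ω₂) = (-0.032202, 0.127275) ; Δ = (-0.045485, -0.004210)
  [+2]  conj(Y_{8,2})(Ω₁) = (0.257195, -0.082677) ; Y_{8,2}(Ω₂) = (0.259852, 0.140484) ; Δ = (0.078448, 0.014648)
  [+3]  conj(Y_{8,3})(Ω₁) = (0.090256, 0.179218) ; Y_{8,3}(Ω₂) = (-0.086573, 0.094162) ; Δ = (-0.024689, -0.007017)
  [+4]  conj(Y_{8,4})(Ω₁) = (0.379997, -0.272457) ; Y_{8,4}(Ω₂) = (0.172391, 0.263381) ; Δ = (0.137268, 0.053115)
  [+5]  conj(Y_{8,5})(Ω₁) = (-0.280136, -0.284566) ; Y_{8,5}(Ω₂) = (-0.113351, 0.039046) ; Δ = (0.042865, 0.021317)
  [+6]  conj(Y_{8,6})(Ω₁) = (-0.125070, 0.168780) ; Y_{8,6}(Ω₂) = (0.030140, 0.358269) ; Δ = (-0.064238, -0.039721)
  [+7]  conj(Y_{8,7})(Ω₁) = (0.064720, 0.033877) ; Y_{8,7}(Ω₂) = (-0.100981, -0.016699) ; Δ = (-0.005970, -0.004502)
  [+8]  conj(Y_{8,8})(Ω₁) = (0.004945, -0.014592) ; Y_{8,8}(Ω₂) = (-0.204193, 0.467641) ; Δ = (0.005814, 0.005292)
Σ over m = (0.297036, 0.000000); ×(4π/17) → (0.219569, 0.000000). Real part: 0.219569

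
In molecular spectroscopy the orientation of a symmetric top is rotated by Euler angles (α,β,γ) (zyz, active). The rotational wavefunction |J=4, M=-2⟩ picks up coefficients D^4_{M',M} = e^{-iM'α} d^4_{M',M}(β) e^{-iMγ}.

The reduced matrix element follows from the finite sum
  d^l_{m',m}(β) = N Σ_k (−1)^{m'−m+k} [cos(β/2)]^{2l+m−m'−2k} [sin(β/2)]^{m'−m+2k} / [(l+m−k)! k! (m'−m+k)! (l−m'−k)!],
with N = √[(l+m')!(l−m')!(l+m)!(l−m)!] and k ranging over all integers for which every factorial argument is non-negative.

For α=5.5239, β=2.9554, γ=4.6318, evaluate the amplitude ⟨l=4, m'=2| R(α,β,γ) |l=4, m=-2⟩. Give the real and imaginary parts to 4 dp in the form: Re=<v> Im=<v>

First d^4_{2,-2}(β=2.9554), then the phase factors e^{-i(2)α} and e^{-i(-2)γ}:
c=cos(2.955400/2)=0.092962, s=sin(2.955400/2)=0.995670; N=√[720·2·2·720]=1440.000000
The bounds max(0,m−m')=0 and min(l+m,l−m')=2 give 3 terms
  k=0: (−1)^4·1440.0000/(96)·0.0930^4·0.9957^4 = +0.001101
  k=1: (−1)^5·1440.0000/(120)·0.0930^2·0.9957^6 = -0.101038
  k=2: (−1)^6·1440.0000/(1440)·0.0930^0·0.9957^8 = +0.965878
d^4_{2,-2}(2.9554) = +0.001101 -0.101038 +0.965878 = +0.865941
Phases: e^{-i·(2)·5.5239}=+0.052202+0.998637i, e^{-i·(-2)·4.6318}=-0.987039+0.160481i ⇒ D=-0.183396-0.846298i

Re=-0.1834 Im=-0.8463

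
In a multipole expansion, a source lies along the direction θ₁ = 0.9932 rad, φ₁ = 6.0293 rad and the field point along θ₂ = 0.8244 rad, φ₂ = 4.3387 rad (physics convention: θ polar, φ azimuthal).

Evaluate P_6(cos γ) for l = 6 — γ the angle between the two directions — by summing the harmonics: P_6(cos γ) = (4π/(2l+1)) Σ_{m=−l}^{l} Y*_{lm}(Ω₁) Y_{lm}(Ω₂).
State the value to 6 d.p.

Summing Y*_{l m}(θ₁,φ₁)·Y_{l m}(θ₂,φ₂) over m ∈ [−6, 6]; prefactor 4π/(2·6+1) = 0.966644:
  term(m=-6) = -0.009507-0.008319i   from Y*(Ω₁)=+0.007928-0.166842i, Y(Ω₂)=+0.047045-0.059218i
  term(m=-5) = -0.051521+0.075467i   from Y*(Ω₁)=+0.111935-0.360106i, Y(Ω₂)=-0.231659-0.071064i
  term(m=-4) = +0.150004+0.077944i   from Y*(Ω₁)=+0.211195-0.340440i, Y(Ω₂)=+0.032055+0.420734i
  term(m=-3) = +0.007451-0.019830i   from Y*(Ω₁)=+0.042290-0.040328i, Y(Ω₂)=+0.326459-0.157589i
  term(m=-2) = -0.015886-0.003881i   from Y*(Ω₁)=-0.286298+0.159307i, Y(Ω₂)=+0.036609+0.033926i
  term(m=-1) = -0.008494+0.070561i   from Y*(Ω₁)=-0.184381+0.047844i, Y(Ω₂)=+0.136201-0.347350i
  term(m=+0) = -0.016262+0.000000i   from Y*(Ω₁)=+0.281427-0.000000i, Y(Ω₂)=-0.057783+0.000000i
  term(m=+1) = -0.008494-0.070561i   from Y*(Ω₁)=+0.184381+0.047844i, Y(Ω₂)=-0.136201-0.347350i
  term(m=+2) = -0.015886+0.003881i   from Y*(Ω₁)=-0.286298-0.159307i, Y(Ω₂)=+0.036609-0.033926i
  term(m=+3) = +0.007451+0.019830i   from Y*(Ω₁)=-0.042290-0.040328i, Y(Ω₂)=-0.326459-0.157589i
  term(m=+4) = +0.150004-0.077944i   from Y*(Ω₁)=+0.211195+0.340440i, Y(Ω₂)=+0.032055-0.420734i
  term(m=+5) = -0.051521-0.075467i   from Y*(Ω₁)=-0.111935-0.360106i, Y(Ω₂)=+0.231659-0.071064i
  term(m=+6) = -0.009507+0.008319i   from Y*(Ω₁)=+0.007928+0.166842i, Y(Ω₂)=+0.047045+0.059218i
Σ over m = +0.127832+0.000000i; ×(4π/13) → +0.123568+0.000000i. Real part: 0.123568

0.123568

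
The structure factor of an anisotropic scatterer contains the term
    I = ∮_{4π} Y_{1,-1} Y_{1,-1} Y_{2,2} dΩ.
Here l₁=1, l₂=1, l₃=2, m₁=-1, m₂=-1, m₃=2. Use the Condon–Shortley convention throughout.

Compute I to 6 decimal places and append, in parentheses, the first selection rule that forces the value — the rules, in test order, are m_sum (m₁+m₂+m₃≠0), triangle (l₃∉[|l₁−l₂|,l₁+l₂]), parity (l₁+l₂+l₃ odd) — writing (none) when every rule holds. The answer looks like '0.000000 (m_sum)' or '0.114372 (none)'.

Rules hold: Σm=0, L=4 even, 0≤2≤2.
N = 3·3·5 = 45
Δ = 0!·2!·2!/5! = 1/30
Racah Σ t=0..0: t=0:+1/1 = 1/1
⇒ 3j(1 1 2; 0 0 0)² = 2/15, sgn +1
Racah Σ t=0..0: t=0:+1/4 = 1/4
⇒ 3j(1 1 2; -1 -1 2)² = 1/5, sgn +1
4πI² = N·(3j₀)²·(3jₘ)² = 6/5
I = +1·√(1.2/4π) = 0.30901936
No selection rule forces the value: the integral is nonzero (none).

0.309019 (none)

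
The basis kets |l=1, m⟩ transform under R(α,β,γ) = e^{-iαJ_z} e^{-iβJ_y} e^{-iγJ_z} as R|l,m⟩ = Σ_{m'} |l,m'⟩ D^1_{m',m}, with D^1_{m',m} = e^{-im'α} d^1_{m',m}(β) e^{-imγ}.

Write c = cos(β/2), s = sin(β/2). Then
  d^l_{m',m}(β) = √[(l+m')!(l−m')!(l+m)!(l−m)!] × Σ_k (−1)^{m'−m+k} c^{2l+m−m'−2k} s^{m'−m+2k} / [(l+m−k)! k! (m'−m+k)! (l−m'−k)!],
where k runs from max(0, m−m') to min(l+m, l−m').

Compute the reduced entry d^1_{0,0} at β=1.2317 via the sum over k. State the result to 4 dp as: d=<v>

d=0.3326

d^1_{0,0}(β=1.2317) via the finite sum:
c=cos(1.231700/2)=0.816283, s=sin(1.231700/2)=0.577653; N=√[1·1·1·1]=1.000000
k: max(0,(0)−(0))=0 … min(1+(0),1−(0))=1
  k=0: (−1)^0·1.0000/(1)·0.8163^2·0.5777^0 = +0.666318
  k=1: (−1)^1·1.0000/(1)·0.8163^0·0.5777^2 = -0.333682
d^1_{0,0}(1.2317) = +0.666318 -0.333682 = +0.332635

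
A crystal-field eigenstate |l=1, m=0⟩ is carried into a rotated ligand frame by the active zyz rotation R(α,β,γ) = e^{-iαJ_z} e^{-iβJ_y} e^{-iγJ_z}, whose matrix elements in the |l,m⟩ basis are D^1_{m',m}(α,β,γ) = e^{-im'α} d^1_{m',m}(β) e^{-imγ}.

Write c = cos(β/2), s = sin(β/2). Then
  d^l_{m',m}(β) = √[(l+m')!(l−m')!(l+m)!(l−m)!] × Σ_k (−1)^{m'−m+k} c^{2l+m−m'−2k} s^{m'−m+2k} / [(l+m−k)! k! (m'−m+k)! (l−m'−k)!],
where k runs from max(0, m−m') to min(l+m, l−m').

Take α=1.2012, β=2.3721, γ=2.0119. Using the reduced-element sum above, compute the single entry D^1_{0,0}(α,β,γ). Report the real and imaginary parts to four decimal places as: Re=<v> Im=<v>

Split into d^1_{0,0}(β=2.3721) × two z-phases.
c=cos(2.372100/2)=0.375324, s=sin(2.372100/2)=0.926894; N=√[1·1·1·1]=1.000000
The bounds max(0,m−m')=0 and min(l+m,l−m')=1 give 2 terms
  k=0: (−1)^0·1.0000/(1)·0.3753^2·0.9269^0 = +0.140868
  k=1: (−1)^1·1.0000/(1)·0.3753^0·0.9269^2 = -0.859132
d^1_{0,0}(2.3721) = +0.140868 -0.859132 = -0.718264
Phases: e^{-i·(0)·1.2012}=+1.000000+0.000000i, e^{-i·(0)·2.0119}=+1.000000+0.000000i ⇒ D=-0.718264+0.000000i

Re=-0.7183 Im=0.0000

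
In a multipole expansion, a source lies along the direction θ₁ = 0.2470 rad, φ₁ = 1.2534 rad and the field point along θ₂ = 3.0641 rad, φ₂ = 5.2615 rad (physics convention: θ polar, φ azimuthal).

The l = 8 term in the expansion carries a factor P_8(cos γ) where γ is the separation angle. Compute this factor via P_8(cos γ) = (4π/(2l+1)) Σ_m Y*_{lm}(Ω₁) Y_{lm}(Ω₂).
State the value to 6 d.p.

0.372530

Term-by-term m-sum for l=8 (normalisation 4π/17 = 0.739198):
  m=-8: Y*=-0.00001 - 0.00000j  Y=-0.00000 + 0.00000j  product 0.00000 - 0.00000j
  m=-7: Y*=-0.00008 + 0.00006j  Y=-0.00000 - 0.00000j  product 0.00000 + 0.00000j
  m=-6: Y*=0.00034 + 0.00100j  Y=0.00000 - 0.00000j  product 0.00000 + 0.00000j
  m=-5: Y*=0.00765 - 0.00012j  Y=-0.00001 + 0.00002j  product -0.00000 + 0.00000j
  m=-4: Y*=0.01220 - 0.03927j  Y=-0.00028 - 0.00039j  product -0.00002 + 0.00001j
  m=-3: Y*=-0.13141 - 0.09354j  Y=0.00632 - 0.00048j  product -0.00088 - 0.00053j
  m=-2: Y*=-0.34886 + 0.25693j  Y=-0.02724 + 0.05328j  product -0.00419 - 0.02559j
  m=-1: Y*=0.20750 + 0.63166j  Y=-0.18909 - 0.30902j  product 0.15596 - 0.18356j
  m=+0: Y*=0.19430 + 0.00000j  Y=1.04071 + 0.00000j  product 0.20221 + 0.00000j
  m=+1: Y*=-0.20750 + 0.63166j  Y=0.18909 - 0.30902j  product 0.15596 + 0.18356j
  m=+2: Y*=-0.34886 - 0.25693j  Y=-0.02724 - 0.05328j  product -0.00419 + 0.02559j
  m=+3: Y*=0.13141 - 0.09354j  Y=-0.00632 - 0.00048j  product -0.00088 + 0.00053j
  m=+4: Y*=0.01220 + 0.03927j  Y=-0.00028 + 0.00039j  product -0.00002 - 0.00001j
  m=+5: Y*=-0.00765 - 0.00012j  Y=0.00001 + 0.00002j  product -0.00000 - 0.00000j
  m=+6: Y*=0.00034 - 0.00100j  Y=0.00000 + 0.00000j  product 0.00000 - 0.00000j
  m=+7: Y*=0.00008 + 0.00006j  Y=0.00000 - 0.00000j  product 0.00000 - 0.00000j
  m=+8: Y*=-0.00001 + 0.00000j  Y=-0.00000 - 0.00000j  product 0.00000 + 0.00000j
Accumulated sum 0.50396 + 0.00000j; after 4π/(2l+1) scaling, 0.37253 + 0.00000j ⇒ P_8 = 0.372530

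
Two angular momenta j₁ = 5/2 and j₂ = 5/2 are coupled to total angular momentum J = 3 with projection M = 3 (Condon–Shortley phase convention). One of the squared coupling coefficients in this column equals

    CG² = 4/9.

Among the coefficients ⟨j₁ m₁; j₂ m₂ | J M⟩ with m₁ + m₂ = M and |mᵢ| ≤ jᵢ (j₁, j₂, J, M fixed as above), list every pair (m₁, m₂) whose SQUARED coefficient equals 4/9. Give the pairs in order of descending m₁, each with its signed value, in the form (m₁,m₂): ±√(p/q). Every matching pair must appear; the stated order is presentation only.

(3/2,3/2): −√(4/9)

Admissible pairs with m₁+m₂ = M = 3: (1/2,5/2), (3/2,3/2), (5/2,1/2)
  (m₁,m₂)=(5/2,1/2): CG² = 5/18, CG = +√(5/18)
  (m₁,m₂)=(3/2,3/2): CG² = 4/9, CG = −√(4/9)   ← matches the target
  (m₁,m₂)=(1/2,5/2): CG² = 5/18, CG = +√(5/18)
Pairs with CG² = 4/9: (3/2,3/2): −√(4/9)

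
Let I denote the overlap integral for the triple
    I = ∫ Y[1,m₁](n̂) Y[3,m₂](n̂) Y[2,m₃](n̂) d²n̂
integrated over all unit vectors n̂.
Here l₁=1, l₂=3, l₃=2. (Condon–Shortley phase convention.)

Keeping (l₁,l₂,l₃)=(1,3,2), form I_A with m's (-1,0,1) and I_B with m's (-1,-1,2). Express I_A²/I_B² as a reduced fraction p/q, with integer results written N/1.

Shared (l₁,l₂,l₃)=(1,3,2): N and (l;000)² cancel in I_A²/I_B².
A: Δ = 2!·0!·4!/7! = 1/105; Racah Σ t=2..2: t=2:+1/12 = 1/12; ⇒ 3j(1 3 2; -1 0 1)² = 1/35, sgn -1
B: Δ = 2!·0!·4!/7! = 1/105; Racah Σ t=2..2: t=2:+1/48 = 1/48; ⇒ 3j(1 3 2; -1 -1 2)² = 1/105, sgn +1
I_A²/I_B² = (1/35)/(1/105) = 3/1

3/1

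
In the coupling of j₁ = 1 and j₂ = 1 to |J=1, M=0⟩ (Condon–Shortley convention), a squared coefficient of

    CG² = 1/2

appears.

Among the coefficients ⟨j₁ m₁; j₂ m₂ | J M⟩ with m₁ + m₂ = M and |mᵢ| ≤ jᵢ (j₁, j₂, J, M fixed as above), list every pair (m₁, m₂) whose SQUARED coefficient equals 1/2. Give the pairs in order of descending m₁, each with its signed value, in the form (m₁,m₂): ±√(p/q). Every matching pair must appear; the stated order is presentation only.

Admissible pairs with m₁+m₂ = M = 0: (-1,1), (0,0), (1,-1)
  (m₁,m₂)=(1,-1): CG² = 1/2, CG = +√(1/2)   ← matches the target
  (m₁,m₂)=(0,0): CG² = 0/1, CG = 0
  (m₁,m₂)=(-1,1): CG² = 1/2, CG = −√(1/2)   ← matches the target
Pairs with CG² = 1/2: (1,-1): +√(1/2); (-1,1): −√(1/2)

(1,-1): +√(1/2); (-1,1): −√(1/2)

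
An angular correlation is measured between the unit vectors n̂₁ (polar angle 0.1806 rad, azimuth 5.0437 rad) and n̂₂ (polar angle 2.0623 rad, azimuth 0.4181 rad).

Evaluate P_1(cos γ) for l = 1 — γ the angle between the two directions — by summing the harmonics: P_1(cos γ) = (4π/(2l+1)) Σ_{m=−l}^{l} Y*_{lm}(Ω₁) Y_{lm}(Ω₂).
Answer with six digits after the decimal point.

-0.478003

Summing Y*_{l m}(θ₁,φ₁)·Y_{l m}(θ₂,φ₂) over m ∈ [−1, 1]; prefactor 4π/(2·1+1) = 4.188790:
  m=-1: Y*=+0.020186-0.058683i  Y=+0.278359-0.123674i  product -0.001638-0.018831i
  m=+0: Y*=+0.480656-0.000000i  Y=-0.230597+0.000000i  product -0.110838+0.000000i
  m=+1: Y*=-0.020186-0.058683i  Y=-0.278359-0.123674i  product -0.001638+0.018831i
Σ over m = -0.114115+0.000000i; ×(4π/3) → -0.478003+0.000000i. Real part: -0.478003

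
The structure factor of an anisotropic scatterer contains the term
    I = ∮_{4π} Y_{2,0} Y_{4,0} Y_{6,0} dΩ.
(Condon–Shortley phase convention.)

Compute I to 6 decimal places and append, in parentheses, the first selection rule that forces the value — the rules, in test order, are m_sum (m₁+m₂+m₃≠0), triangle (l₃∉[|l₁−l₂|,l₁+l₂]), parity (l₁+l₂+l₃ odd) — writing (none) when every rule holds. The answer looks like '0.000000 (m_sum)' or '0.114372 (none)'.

Checks pass: Σm=0; 12 even; l₃=6∈[2,6].
(2·2+1)(2·4+1)(2·6+1) = 585
Δ: 0! 4! 8! / 13! → 1/6435
sum: t=0:+1/2304 = 1/2304
3j²(2 4 6; 0 0 0) = Δ·Π!·Σ² = 5/143  (sign +1)
(m-triple is (0,0,0) — same symbol as above.)
combine: 4πI² = 585·5/143·5/143 = 1125/1573
take √, sign +1: I = 0.23856513
No selection rule forces the value: the integral is nonzero (none).

0.238565 (none)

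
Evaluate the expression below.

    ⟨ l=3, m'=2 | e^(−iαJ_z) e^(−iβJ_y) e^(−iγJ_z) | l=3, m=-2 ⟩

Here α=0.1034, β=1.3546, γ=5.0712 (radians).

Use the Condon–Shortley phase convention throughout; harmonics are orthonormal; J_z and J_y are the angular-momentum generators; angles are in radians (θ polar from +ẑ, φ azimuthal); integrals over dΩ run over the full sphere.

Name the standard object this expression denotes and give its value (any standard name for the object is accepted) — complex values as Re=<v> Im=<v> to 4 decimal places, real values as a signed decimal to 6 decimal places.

This is a Wigner D-matrix element — the rotation-matrix element ⟨l m'| R(α,β,γ) |l m⟩ in the angular-momentum basis.
D^3_{2,-2}(0.1034,1.3546,5.0712) = e^{-i·2·0.1034}·d^3_{2,-2}(1.3546)·e^{-i·-2·5.0712}. Compute d first:
Half-angle: c=0.779268, s=0.626691. N=√(120·1·1·120)=120.000000
Admissible k: 0..1 (factorial args all ≥0)
  k=0: (−1)^4·120.0000/(24)·0.7793^2·0.6267^4 = +0.468336
  k=1: (−1)^5·120.0000/(120)·0.7793^0·0.6267^6 = -0.060579
d^3_{2,-2}(1.3546) = +0.468336 -0.060579 = +0.407757
Phases: e^{-i·(2)·0.1034}=+0.978693-0.205329i, e^{-i·(-2)·5.0712}=-0.753372-0.657595i ⇒ D=-0.355704-0.199350i

Wigner D-matrix element, Re=-0.3557 Im=-0.1994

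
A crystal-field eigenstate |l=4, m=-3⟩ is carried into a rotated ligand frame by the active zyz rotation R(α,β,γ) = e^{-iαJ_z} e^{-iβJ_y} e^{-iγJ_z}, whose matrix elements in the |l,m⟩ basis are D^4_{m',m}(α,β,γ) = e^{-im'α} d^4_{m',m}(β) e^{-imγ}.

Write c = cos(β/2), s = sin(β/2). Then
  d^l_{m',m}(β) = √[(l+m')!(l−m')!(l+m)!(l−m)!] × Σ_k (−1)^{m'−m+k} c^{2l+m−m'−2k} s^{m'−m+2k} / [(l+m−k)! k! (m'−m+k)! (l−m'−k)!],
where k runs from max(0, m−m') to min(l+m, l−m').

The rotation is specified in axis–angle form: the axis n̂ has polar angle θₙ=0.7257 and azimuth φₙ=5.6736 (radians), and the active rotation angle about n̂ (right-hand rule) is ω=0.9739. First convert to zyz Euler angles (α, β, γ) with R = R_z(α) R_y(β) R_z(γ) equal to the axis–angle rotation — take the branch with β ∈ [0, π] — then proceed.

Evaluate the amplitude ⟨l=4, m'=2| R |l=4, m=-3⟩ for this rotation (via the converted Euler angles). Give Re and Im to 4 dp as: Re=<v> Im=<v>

Axis–angle → zyz. n̂ = (sinθₙcosφₙ, sinθₙsinφₙ, cosθₙ) = (+0.544125, -0.379963, +0.748035), ω = 0.9739.
R = I cosω + sinω [n̂]ₓ + (1−cosω) n̂n̂ᵀ gives
  R = [+0.691734, -0.709227, -0.136017; +0.528149, +0.625302, -0.574505; +0.492506, +0.325568, +0.807120]
β = atan2(√(R₁₃²+R₂₃²), R₃₃) = 0.631539; α = atan2(R₂₃, R₁₃) mod 2π = 4.479915; γ = atan2(R₃₂, −R₃₁) mod 2π = 2.557493
D^4_{2,-3}(4.4799,0.6315,2.5575) = e^{-i·2·4.4799}·d^4_{2,-3}(0.6315)·e^{-i·-3·2.5575}. Compute d first:
With c≡cos(β/2)=0.950558 and s≡sin(β/2)=0.310548, N=[720·2·1·5040]^{1/2}=2693.993318
Admissible k: 0..1 (factorial args all ≥0)
  k=0: (−1)^5·2693.9933/(240)·0.9506^3·0.3105^5 = -0.027846
  k=1: (−1)^6·2693.9933/(720)·0.9506^1·0.3105^7 = +0.000991
d^4_{2,-3}(0.6315) = -0.027846 +0.000991 = -0.026855
D = (-0.893845-0.448376i)·(-0.026855)·(+0.180508+0.983574i) = -0.007510+0.025784i

Re=-0.0075 Im=0.0258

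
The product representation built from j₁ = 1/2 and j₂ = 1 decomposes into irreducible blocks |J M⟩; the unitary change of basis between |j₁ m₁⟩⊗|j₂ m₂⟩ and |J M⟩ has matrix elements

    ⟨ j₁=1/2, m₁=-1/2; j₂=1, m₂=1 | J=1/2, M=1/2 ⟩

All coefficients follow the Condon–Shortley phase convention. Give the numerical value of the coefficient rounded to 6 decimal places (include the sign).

triangle: 1!·0!·1!/3! = 1/6
(j±m)!: 0!·1!·2!·0!·1!·0! = 2
prefactor² = (2J+1)·Δ·N² = 2/3
  k=1: −1/(1!·0!·0!·1!·0!·0!) = -1
Σ = -1  ⇒  CG² = 2/3·(-1)² = 2/3
CG = −√(2/3) = -0.816497

−√(2/3) = -0.816497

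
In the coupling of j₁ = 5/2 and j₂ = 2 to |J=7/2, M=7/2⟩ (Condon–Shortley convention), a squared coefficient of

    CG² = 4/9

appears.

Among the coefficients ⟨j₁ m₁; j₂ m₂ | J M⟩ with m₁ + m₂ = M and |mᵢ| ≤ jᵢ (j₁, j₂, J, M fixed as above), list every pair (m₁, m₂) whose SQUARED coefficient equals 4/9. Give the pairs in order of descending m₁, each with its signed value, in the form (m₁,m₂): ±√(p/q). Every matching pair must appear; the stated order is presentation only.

(3/2,2): −√(4/9)

Admissible pairs with m₁+m₂ = M = 7/2: (3/2,2), (5/2,1)
  (m₁,m₂)=(5/2,1): CG² = 5/9, CG = +√(5/9)
  (m₁,m₂)=(3/2,2): CG² = 4/9, CG = −√(4/9)   ← matches the target
Pairs with CG² = 4/9: (3/2,2): −√(4/9)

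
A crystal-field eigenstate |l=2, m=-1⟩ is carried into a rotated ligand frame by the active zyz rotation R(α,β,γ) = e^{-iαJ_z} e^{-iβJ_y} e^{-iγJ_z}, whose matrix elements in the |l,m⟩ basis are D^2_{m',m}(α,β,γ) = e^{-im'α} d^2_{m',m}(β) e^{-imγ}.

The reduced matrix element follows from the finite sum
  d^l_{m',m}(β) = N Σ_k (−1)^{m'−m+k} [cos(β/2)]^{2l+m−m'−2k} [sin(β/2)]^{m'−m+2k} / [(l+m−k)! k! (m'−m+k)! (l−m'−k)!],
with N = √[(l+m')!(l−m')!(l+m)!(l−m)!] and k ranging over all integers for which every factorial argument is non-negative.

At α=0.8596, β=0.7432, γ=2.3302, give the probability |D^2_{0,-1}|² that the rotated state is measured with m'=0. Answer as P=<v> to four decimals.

P=0.3723

First d^2_{0,-1}(β=0.7432), then the phase factors e^{-i(0)α} and e^{-i(-1)γ}:
Half-angle: c=0.931748, s=0.363107. N=√(2·2·1·6)=4.898979
The bounds max(0,m−m')=0 and min(l+m,l−m')=1 give 2 terms
  k=0: (−1)^1·4.8990/(2)·0.9317^3·0.3631^1 = -0.719457
  k=1: (−1)^2·4.8990/(2)·0.9317^1·0.3631^3 = +0.109264
d^2_{0,-1}(0.7432) = -0.719457 +0.109264 = -0.610193
|D^2_{0,-1}|² = |d^2_{0,-1}(β)|² = (-0.610193)² = 0.372335 (the z-rotation phases have unit modulus)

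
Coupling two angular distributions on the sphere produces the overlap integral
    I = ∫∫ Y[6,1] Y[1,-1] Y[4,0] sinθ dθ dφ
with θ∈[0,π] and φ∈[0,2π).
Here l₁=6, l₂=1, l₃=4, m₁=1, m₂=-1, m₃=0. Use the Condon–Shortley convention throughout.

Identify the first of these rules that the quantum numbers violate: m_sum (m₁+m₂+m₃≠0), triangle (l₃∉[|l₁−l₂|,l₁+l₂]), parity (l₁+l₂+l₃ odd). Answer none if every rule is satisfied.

triangle

m₁+m₂+m₃ = 1 − 1 + 0 = 0  ✓
triangle: need |l₁−l₂| ≤ l₃ ≤ l₁+l₂ = [5,7]; l₃=4 is outside  ✗
parity: l₁+l₂+l₃ = 11 is odd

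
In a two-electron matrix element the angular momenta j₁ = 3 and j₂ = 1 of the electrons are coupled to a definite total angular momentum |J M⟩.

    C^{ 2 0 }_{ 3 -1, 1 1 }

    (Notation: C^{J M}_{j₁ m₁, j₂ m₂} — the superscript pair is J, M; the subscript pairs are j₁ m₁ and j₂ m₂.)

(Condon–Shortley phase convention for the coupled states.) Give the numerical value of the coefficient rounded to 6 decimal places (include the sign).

j₁+j₂−J=2  J+j₁−j₂=4  J−j₁+j₂=0  j₁+j₂+J+1=7
(j₁±m₁, j₂±m₂, J±M) = (2,4,2,0,2,2)
P² = 128/7
sum k=2..2:
  [2] +1/8 = 1/8
S = 1/8
C² = P²·S² = 2/7 ; C = +0.534522

+0.534522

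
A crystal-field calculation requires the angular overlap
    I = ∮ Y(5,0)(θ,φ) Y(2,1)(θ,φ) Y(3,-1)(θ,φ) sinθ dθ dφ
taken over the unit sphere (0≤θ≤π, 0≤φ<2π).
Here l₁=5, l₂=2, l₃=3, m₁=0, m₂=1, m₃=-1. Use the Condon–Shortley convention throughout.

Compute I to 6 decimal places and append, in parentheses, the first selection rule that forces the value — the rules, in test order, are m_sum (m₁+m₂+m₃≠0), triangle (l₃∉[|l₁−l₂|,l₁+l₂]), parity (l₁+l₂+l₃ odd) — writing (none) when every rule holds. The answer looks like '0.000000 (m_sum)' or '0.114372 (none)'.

Rules hold: Σm=0, L=10 even, 3≤3≤7.
N = 11·5·7 = 385
Δ = 4!·6!·0!/11! = 1/2310
Racah Σ t=2..2: t=2:+1/144 = 1/144
⇒ 3j(5 2 3; 0 0 0)² = 10/231, sgn -1
Racah Σ t=3..3: t=3:−1/288 = -1/288
⇒ 3j(5 2 3; 0 1 -1)² = 5/231, sgn -1
4πI² = N·(3j₀)²·(3jₘ)² = 250/693
I = +1·√(0.36075/4π) = 0.16943318
No selection rule forces the value: the integral is nonzero (none).

0.169433 (none)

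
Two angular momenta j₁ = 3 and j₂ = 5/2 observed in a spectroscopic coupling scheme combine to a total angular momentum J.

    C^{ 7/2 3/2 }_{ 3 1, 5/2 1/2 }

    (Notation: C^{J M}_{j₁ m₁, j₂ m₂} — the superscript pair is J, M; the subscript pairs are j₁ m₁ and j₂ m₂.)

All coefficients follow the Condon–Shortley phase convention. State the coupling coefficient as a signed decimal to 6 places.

√[8·2!4!3!/10! · 4!2!3!2!5!2!] = √(3072/35)
  +(−1)^0/∏(0,2,2,3,2,0)! = 1/48  (running 1/48)
  +(−1)^1/∏(1,1,1,2,3,1)! = -1/12  (running -1/16)
  +(−1)^2/∏(2,0,0,1,4,2)! = 1/96  (running -5/96)
⟨..|..⟩ = √(3072/35)·(-5/96) = -0.487950

−√(5/21) = -0.487950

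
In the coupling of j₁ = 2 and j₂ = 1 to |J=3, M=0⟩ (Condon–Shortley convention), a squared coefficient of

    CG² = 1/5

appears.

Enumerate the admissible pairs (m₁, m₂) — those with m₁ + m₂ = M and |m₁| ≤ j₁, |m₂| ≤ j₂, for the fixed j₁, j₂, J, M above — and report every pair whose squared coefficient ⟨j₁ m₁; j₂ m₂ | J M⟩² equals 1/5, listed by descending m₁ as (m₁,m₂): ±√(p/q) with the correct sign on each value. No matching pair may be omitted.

(1,-1): +√(1/5); (-1,1): +√(1/5)

Admissible pairs with m₁+m₂ = M = 0: (-1,1), (0,0), (1,-1)
  (m₁,m₂)=(1,-1): CG² = 1/5, CG = +√(1/5)   ← matches the target
  (m₁,m₂)=(0,0): CG² = 3/5, CG = +√(3/5)
  (m₁,m₂)=(-1,1): CG² = 1/5, CG = +√(1/5)   ← matches the target
Pairs with CG² = 1/5: (1,-1): +√(1/5); (-1,1): +√(1/5)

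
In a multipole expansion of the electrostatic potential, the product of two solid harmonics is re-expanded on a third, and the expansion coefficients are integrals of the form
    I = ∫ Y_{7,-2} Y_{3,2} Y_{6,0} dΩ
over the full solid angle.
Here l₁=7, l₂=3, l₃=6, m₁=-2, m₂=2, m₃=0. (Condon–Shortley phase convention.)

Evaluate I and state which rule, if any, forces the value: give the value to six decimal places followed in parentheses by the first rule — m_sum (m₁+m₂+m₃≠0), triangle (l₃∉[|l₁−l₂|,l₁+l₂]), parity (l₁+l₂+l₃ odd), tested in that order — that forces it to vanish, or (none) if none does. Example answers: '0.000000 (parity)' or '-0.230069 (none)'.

m-sum 0 ✓  L=16 even ✓  4≤6≤10 ✓
Π(2lᵢ+1) = 15×7×13 = 1365
triangle coeff Δ(7,3,6) = 1/2042040
Σ_t [1,3]: t=1:−1/207360 t=2:+1/57600 t=3:−1/207360 = 1/129600
(3j)²=168/12155 [(7 3 6; 0 0 0)], sign=+1
Σ_t [3,4]: t=3:−1/207360 t=4:+1/345600 = -1/518400
(3j)²=12/2431 [(7 3 6; -2 2 0)], sign=-1
⇒ 4πI² = 42336/454597
I = (-1)√(42336/454597/(4π)) = -0.08608683
No selection rule forces the value: the integral is nonzero (none).

-0.086087 (none)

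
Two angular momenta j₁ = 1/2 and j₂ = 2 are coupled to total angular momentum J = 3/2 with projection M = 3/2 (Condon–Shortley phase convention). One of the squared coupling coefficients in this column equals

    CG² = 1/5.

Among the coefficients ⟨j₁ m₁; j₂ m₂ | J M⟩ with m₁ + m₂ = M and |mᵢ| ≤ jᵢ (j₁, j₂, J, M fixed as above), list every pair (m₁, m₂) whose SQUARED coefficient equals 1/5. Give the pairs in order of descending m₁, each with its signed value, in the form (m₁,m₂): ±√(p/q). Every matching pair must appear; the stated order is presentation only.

(1/2,1): +√(1/5)

Admissible pairs with m₁+m₂ = M = 3/2: (-1/2,2), (1/2,1)
  (m₁,m₂)=(1/2,1): CG² = 1/5, CG = +√(1/5)   ← matches the target
  (m₁,m₂)=(-1/2,2): CG² = 4/5, CG = −√(4/5)
Pairs with CG² = 1/5: (1/2,1): +√(1/5)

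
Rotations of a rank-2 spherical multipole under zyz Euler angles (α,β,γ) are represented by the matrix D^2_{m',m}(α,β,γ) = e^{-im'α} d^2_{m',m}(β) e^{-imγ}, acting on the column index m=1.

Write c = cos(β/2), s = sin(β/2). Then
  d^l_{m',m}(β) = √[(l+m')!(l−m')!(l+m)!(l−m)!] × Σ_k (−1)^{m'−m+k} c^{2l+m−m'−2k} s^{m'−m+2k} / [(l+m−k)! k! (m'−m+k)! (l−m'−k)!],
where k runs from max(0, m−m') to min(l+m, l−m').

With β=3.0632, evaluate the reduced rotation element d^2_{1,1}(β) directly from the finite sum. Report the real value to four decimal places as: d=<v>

d=-0.0046

d^2_{1,1}(β=3.0632) via the finite sum:
c=cos(3.063200/2)=0.039186, s=sin(3.063200/2)=0.999232; N=√[6·1·6·1]=6.000000
The bounds max(0,m−m')=0 and min(l+m,l−m')=1 give 2 terms
  k=0: (−1)^0·6.0000/(6)·0.0392^4·0.9992^0 = +0.000002
  k=1: (−1)^1·6.0000/(2)·0.0392^2·0.9992^2 = -0.004600
d^2_{1,1}(3.0632) = +0.000002 -0.004600 = -0.004597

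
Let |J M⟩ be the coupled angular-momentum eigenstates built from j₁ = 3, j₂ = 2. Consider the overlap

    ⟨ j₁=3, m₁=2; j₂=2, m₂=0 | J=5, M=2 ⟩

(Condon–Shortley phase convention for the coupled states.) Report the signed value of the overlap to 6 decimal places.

+√(3/10) ≈ +0.547723

√[11·0!6!4!/11! · 5!1!2!2!7!3!] = √(69120)
  +(−1)^0/∏(0,0,1,2,5,2)! = 1/480  (running 1/480)
⟨..|..⟩ = √(69120)·(1/480) = +0.547723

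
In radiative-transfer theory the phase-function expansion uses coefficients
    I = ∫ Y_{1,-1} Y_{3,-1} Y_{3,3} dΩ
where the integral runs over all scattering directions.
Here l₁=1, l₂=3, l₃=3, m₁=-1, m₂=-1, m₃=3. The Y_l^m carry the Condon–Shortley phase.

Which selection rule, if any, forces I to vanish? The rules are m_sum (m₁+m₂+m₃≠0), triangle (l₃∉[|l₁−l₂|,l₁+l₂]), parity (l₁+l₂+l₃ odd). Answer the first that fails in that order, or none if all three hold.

m₁+m₂+m₃ = -1 − 1 + 3 = 1  ✗
triangle: |1−3|=2 ≤ l₃=3 ≤ 1+3=4
parity: l₁+l₂+l₃ = 7 is odd

m_sum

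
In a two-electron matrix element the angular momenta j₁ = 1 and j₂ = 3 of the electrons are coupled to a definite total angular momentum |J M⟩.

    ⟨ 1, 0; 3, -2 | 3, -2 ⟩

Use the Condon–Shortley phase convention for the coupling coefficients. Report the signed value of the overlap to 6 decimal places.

√[7·1!1!5!/8! · 1!1!1!5!1!5!] = √(300)
  +(−1)^0/∏(0,1,1,1,0,4)! = 1/24  (running 1/24)
  +(−1)^1/∏(1,0,0,0,1,5)! = -1/120  (running 1/30)
⟨..|..⟩ = √(300)·(1/30) = +0.577350

+0.577350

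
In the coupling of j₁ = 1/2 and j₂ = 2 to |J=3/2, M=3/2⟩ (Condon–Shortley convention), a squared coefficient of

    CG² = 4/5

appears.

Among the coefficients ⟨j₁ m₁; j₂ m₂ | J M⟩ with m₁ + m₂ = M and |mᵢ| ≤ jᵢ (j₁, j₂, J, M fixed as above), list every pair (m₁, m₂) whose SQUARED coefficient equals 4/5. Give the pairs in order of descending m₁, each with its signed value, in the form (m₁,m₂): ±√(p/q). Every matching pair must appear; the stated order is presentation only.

Admissible pairs with m₁+m₂ = M = 3/2: (-1/2,2), (1/2,1)
  (m₁,m₂)=(1/2,1): CG² = 1/5, CG = +√(1/5)
  (m₁,m₂)=(-1/2,2): CG² = 4/5, CG = −√(4/5)   ← matches the target
Pairs with CG² = 4/5: (-1/2,2): −√(4/5)

(-1/2,2): −√(4/5)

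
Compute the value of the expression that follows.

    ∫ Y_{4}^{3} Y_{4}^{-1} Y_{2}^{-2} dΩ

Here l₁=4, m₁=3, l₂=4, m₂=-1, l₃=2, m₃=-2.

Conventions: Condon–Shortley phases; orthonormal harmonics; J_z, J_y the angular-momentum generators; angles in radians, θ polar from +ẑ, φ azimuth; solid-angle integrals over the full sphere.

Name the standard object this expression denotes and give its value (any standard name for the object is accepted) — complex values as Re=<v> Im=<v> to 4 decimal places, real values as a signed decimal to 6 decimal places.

This is a Gaunt coefficient — the integral of a triple product of spherical harmonics over the sphere.
Checks pass: Σm=0; 10 even; l₃=2∈[0,8].
(2·4+1)(2·4+1)(2·2+1) = 405
Δ: 6! 2! 2! / 11! → 1/13860
sum: t=2:+1/192 t=3:−1/36 t=4:+1/192 = -5/288
3j²(4 4 2; 0 0 0) = Δ·Π!·Σ² = 20/693  (sign -1)
sum: t=1:−1/480 = -1/480
3j²(4 4 2; 3 -1 -2) = Δ·Π!·Σ² = 3/110  (sign -1)
combine: 4πI² = 405·20/693·3/110 = 270/847
take √, sign +1: I = 0.15927046

Gaunt coefficient, +0.159270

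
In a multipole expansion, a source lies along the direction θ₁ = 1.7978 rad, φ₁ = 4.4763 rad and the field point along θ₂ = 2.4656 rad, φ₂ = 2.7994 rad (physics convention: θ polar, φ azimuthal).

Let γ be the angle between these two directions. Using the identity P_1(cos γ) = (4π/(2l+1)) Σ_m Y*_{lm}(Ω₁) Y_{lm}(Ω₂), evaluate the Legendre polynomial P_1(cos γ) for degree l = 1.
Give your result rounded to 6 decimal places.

Term-by-term m-sum for l=1 (normalisation 4π/3 = 4.188790):
  term(m=-1) = -0.00771 + 0.07236j   from Y*(Ω₁)=-0.07874 - 0.32729j, Y(Ω₂)=-0.20363 - 0.07254j
  term(m=+0) = 0.04191 + 0.00000j   from Y*(Ω₁)=-0.10996 + 0.00000j, Y(Ω₂)=-0.38115 + 0.00000j
  term(m=+1) = -0.00771 - 0.07236j   from Y*(Ω₁)=0.07874 - 0.32729j, Y(Ω₂)=0.20363 - 0.07254j
Accumulated sum 0.02650 + 0.00000j; after 4π/(2l+1) scaling, 0.11100 + 0.00000j ⇒ P_1 = 0.111004

0.111004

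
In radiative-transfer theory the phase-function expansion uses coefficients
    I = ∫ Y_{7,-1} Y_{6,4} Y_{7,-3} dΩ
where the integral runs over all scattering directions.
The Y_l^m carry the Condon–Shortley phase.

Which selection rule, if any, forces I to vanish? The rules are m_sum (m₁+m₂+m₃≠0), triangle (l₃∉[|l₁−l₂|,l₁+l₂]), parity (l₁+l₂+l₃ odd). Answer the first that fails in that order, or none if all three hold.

Σmᵢ = 0  ✓
l₃∈[|l₁−l₂|,l₁+l₂]=[1,13], have l₃=7  ✓
Σlᵢ = 20 ⇒ even  ✓

none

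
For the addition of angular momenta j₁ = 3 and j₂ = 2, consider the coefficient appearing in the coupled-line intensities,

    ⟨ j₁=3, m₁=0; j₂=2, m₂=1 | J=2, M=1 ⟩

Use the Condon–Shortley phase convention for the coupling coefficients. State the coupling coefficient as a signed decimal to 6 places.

√[5·3!3!1!/8! · 3!3!3!1!3!1!] = √(81/14)
  +(−1)^2/∏(2,1,1,1,2,0)! = 1/4  (running 1/4)
  +(−1)^3/∏(3,0,0,0,3,1)! = -1/36  (running 2/9)
⟨..|..⟩ = √(81/14)·(2/9) = +0.534522

+0.534522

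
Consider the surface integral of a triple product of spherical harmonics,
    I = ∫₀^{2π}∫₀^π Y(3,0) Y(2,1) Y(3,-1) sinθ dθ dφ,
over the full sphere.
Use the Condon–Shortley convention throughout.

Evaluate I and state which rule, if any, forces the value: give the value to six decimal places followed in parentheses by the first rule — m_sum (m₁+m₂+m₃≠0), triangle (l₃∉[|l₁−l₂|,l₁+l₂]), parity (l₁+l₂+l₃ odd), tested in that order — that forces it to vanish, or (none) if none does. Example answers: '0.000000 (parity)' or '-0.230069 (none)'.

Checks pass: Σm=0; 8 even; l₃=3∈[1,5].
(2·3+1)(2·2+1)(2·3+1) = 245
Δ: 2! 4! 2! / 9! → 1/3780
sum: t=0:+1/24 t=1:−1/4 t=2:+1/24 = -1/6
3j²(3 2 3; 0 0 0) = Δ·Π!·Σ² = 4/105  (sign +1)
sum: t=1:−1/8 t=2:+1/12 = -1/24
3j²(3 2 3; 0 1 -1) = Δ·Π!·Σ² = 1/210  (sign -1)
combine: 4πI² = 245·4/105·1/210 = 2/45
take √, sign -1: I = -0.05947080
No selection rule forces the value: the integral is nonzero (none).

-0.059471 (none)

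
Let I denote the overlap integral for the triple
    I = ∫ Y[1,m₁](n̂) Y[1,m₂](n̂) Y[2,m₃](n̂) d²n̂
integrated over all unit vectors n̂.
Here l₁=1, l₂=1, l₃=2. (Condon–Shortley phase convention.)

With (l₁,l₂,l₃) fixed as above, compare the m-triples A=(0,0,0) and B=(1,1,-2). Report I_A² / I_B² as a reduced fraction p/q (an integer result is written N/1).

Same 1,1,2: normalisation and zero-m 3j drop out of the ratio.
A: Δ: 0! 2! 2! / 5! → 1/30; sum: t=0:+1/1 = 1/1; 3j²(1 1 2; 0 0 0) = Δ·Π!·Σ² = 2/15  (sign +1)
B: Δ: 0! 2! 2! / 5! → 1/30; sum: t=0:+1/4 = 1/4; 3j²(1 1 2; 1 1 -2) = Δ·Π!·Σ² = 1/5  (sign +1)
I_A²/I_B² = (2/15)/(1/5) = 2/3

2/3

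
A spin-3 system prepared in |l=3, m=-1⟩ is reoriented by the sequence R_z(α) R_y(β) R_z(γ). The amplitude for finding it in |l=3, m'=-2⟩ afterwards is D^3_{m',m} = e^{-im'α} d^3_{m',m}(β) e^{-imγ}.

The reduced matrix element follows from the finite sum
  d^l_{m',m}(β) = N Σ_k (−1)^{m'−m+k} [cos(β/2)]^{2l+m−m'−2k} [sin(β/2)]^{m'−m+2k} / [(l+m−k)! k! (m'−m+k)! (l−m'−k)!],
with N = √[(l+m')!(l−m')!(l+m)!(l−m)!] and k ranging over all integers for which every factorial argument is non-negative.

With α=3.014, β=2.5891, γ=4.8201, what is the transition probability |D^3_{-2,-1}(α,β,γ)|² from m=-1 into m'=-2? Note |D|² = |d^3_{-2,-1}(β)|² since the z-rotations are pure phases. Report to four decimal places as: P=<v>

First d^3_{-2,-1}(β=2.5891), then the phase factors e^{-i(-2)α} and e^{-i(-1)γ}:
Half-angle: c=0.272746, s=0.962086. N=√(1·120·2·24)=75.894664
k: max(0,(-1)−(-2))=1 … min(3+(-1),3−(-2))=2
  k=1: (−1)^0·75.8947/(24)·0.2727^5·0.9621^1 = +0.004592
  k=2: (−1)^1·75.8947/(12)·0.2727^3·0.9621^3 = -0.114274
d^3_{-2,-1}(2.5891) = +0.004592 -0.114274 = -0.109682
|D^3_{-2,-1}|² = |d^3_{-2,-1}(β)|² = (-0.109682)² = 0.012030 (the z-rotation phases have unit modulus)

P=0.0120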